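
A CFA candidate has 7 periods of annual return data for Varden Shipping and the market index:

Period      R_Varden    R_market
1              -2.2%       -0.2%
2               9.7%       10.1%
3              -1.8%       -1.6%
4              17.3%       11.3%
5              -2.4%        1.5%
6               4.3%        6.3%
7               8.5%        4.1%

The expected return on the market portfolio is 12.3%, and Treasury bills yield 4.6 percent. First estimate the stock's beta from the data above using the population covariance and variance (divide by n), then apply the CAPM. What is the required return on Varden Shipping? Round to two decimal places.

Mean R_i = (-2.2 + 9.7 − 1.8 + 17.3 − 2.4 + 4.3 + 8.5) / 7 = 4.7714%
Mean R_m = (-0.2 + 10.1 − 1.6 + 11.3 + 1.5 + 6.3 + 4.1) / 7 = 4.5000%
Σ(R_i − R̄_i)(R_m − R̄_m) = 204.8200  ⇒  Cov = 204.8200 / 7 = 29.2600
Σ(R_m − R̄_m)² = 149.3000  ⇒  Var(R_m) = 149.3000 / 7 = 21.3286
β = Cov / Var(R_m) = 29.2600 / 21.3286 = 1.3719
MRP = 12.3% − 4.6% = 7.70%
E(R) = R_f + β × MRP = 4.6% + 1.3719 × 7.7% = 15.16%

15.16%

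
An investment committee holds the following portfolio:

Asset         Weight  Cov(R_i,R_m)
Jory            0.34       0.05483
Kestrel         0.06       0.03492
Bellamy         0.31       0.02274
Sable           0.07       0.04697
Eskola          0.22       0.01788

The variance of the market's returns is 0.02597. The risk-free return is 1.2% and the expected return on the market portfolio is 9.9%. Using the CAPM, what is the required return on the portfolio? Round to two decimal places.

12.93%

β_Jory = 0.05483 / 0.02597 = 2.1113
β_Kestrel = 0.03492 / 0.02597 = 1.3446
β_Bellamy = 0.02274 / 0.02597 = 0.8756
β_Sable = 0.04697 / 0.02597 = 1.8086
β_Eskola = 0.01788 / 0.02597 = 0.6885
β_P = Σ w_i β_i = 0.34×2.1113 + 0.06×1.3446 + 0.31×0.8756 + 0.07×1.8086 + 0.22×0.6885 = 1.3480
MRP = 9.9% − 1.2% = 8.70%
E(R_P) = R_f + β_P × MRP = 1.2% + 1.3480 × 8.7% = 12.93%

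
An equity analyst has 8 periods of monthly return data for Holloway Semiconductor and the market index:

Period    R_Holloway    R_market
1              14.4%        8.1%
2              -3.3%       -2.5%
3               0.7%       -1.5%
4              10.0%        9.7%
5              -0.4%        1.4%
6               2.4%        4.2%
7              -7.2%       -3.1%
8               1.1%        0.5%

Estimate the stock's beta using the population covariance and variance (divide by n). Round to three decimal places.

Mean R_i = (14.4 − 3.3 + 0.7 + 10.0 − 0.4 + 2.4 − 7.2 + 1.1) / 8 = 2.2125%
Mean R_m = (8.1 − 2.5 − 1.5 + 9.7 + 1.4 + 4.2 − 3.1 + 0.5) / 8 = 2.1000%
Σ(R_i − R̄_i)(R_m − R̄_m) = 216.0600  ⇒  Cov = 216.0600 / 8 = 27.0075
Σ(R_m − R̄_m)² = 162.3800  ⇒  Var(R_m) = 162.3800 / 8 = 20.2975
β = Cov / Var(R_m) = 27.0075 / 20.2975 = 1.3306

1.331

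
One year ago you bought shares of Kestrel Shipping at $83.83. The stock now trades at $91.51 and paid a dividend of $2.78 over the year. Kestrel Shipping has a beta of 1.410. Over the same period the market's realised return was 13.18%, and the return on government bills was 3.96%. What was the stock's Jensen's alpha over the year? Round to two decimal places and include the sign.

-4.48%

Realised HPR = (P1 + D1 − P0) / P0 = (91.51 + 2.78 − 83.83) / 83.83 = 10.46 / 83.83 = 12.4776%
MRP = 13.18% − 3.96% = 9.22%
CAPM required = R_f + β·MRP = 3.96% + 1.410 × 9.22% = 16.96020%
α = realised − required = 12.4776% − 16.96020% = -4.48%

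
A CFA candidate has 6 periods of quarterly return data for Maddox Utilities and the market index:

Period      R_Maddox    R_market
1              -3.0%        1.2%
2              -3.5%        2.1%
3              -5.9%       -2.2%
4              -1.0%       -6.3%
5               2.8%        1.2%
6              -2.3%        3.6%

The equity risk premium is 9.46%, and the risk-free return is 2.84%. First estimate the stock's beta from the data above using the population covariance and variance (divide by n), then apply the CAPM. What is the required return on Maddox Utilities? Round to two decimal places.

3.21%

Mean R_i = (-3.0 − 3.5 − 5.9 − 1.0 + 2.8 − 2.3) / 6 = -2.1500%
Mean R_m = (1.2 + 2.1 − 2.2 − 6.3 + 1.2 + 3.6) / 6 = -0.0667%
Σ(R_i − R̄_i)(R_m − R̄_m) = 2.5500  ⇒  Cov = 2.5500 / 6 = 0.4250
Σ(R_m − R̄_m)² = 64.7533  ⇒  Var(R_m) = 64.7533 / 6 = 10.7922
β = Cov / Var(R_m) = 0.4250 / 10.7922 = 0.0394
E(R) = R_f + β × MRP = 2.84% + 0.0394 × 9.46% = 3.21%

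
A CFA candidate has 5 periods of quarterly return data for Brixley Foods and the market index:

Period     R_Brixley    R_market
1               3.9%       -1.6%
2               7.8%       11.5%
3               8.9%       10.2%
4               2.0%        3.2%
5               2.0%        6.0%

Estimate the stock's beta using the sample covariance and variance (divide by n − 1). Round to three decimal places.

0.428

Mean R_i = (3.9 + 7.8 + 8.9 + 2.0 + 2.0) / 5 = 4.9200%
Mean R_m = (-1.6 + 11.5 + 10.2 + 3.2 + 6.0) / 5 = 5.8600%
Σ(R_i − R̄_i)(R_m − R̄_m) = 48.4840  ⇒  Cov = 48.4840 / 4 = 12.1210
Σ(R_m − R̄_m)² = 113.3920  ⇒  Var(R_m) = 113.3920 / 4 = 28.3480
β = Cov / Var(R_m) = 12.1210 / 28.3480 = 0.4276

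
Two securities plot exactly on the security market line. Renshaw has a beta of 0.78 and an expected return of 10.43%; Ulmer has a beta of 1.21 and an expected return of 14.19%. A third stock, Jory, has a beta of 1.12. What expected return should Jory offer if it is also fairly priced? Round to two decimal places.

MRP (SML slope) = (14.19% − 10.43%) / (1.21 − 0.78) = 3.76% / 0.43 = 8.7442%
R_f (intercept) = 10.43% − 0.78 × 8.7442% = 3.6095%
E(R_Jory) = R_f + β × MRP = 3.6095% + 1.12 × 8.7442% = 13.40%

13.40%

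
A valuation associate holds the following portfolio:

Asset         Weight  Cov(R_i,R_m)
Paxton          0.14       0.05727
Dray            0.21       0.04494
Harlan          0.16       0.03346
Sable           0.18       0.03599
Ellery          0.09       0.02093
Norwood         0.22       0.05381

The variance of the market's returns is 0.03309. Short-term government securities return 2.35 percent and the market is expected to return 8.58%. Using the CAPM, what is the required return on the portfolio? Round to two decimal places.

10.45%

β_Paxton = 0.05727 / 0.03309 = 1.7307
β_Dray = 0.04494 / 0.03309 = 1.3581
β_Harlan = 0.03346 / 0.03309 = 1.0112
β_Sable = 0.03599 / 0.03309 = 1.0876
β_Ellery = 0.02093 / 0.03309 = 0.6325
β_Norwood = 0.05381 / 0.03309 = 1.6262
β_P = Σ w_i β_i = 0.14×1.7307 + 0.21×1.3581 + 0.16×1.0112 + 0.18×1.0876 + 0.09×0.6325 + 0.22×1.6262 = 1.2997
MRP = 8.58% − 2.35% = 6.23%
E(R_P) = R_f + β_P × MRP = 2.35% + 1.2997 × 6.23% = 10.45%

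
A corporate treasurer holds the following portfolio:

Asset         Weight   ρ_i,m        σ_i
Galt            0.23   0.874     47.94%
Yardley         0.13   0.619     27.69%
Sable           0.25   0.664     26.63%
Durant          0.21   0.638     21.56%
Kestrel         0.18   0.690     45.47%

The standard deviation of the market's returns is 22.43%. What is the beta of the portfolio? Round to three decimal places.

1.107

β_Galt = 0.874 × 47.94% / 22.43% = 1.8680
β_Yardley = 0.619 × 27.69% / 22.43% = 0.7642
β_Sable = 0.664 × 26.63% / 22.43% = 0.7883
β_Durant = 0.638 × 21.56% / 22.43% = 0.6133
β_Kestrel = 0.690 × 45.47% / 22.43% = 1.3988
β_P = Σ w_i β_i = 0.23×1.8680 + 0.13×0.7642 + 0.25×0.7883 + 0.21×0.6133 + 0.18×1.3988 = 1.1066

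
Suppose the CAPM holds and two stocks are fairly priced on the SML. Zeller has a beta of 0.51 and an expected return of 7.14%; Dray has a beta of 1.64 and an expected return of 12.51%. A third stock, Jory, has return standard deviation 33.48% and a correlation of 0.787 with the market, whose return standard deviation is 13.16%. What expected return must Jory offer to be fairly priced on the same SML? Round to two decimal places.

14.23%

MRP = (12.51% − 7.14%) / (1.64 − 0.51) = 4.7522%
R_f = 7.14% − 0.51 × 4.7522% = 4.7164%
β_Jory = ρ·σ_i/σ_m = 0.787 × 33.48 / 13.16 = 2.0022
E(R_Jory) = R_f + β × MRP = 4.7164% + 2.0022 × 4.7522% = 14.23%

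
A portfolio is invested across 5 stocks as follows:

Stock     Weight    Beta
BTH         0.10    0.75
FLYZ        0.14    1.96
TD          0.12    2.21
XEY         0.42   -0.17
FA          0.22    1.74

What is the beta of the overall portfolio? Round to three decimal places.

0.926

β_P = Σ w_i β_i = 0.10×0.75 + 0.14×1.96 + 0.12×2.21 + 0.42×-0.17 + 0.22×1.74 = 0.9260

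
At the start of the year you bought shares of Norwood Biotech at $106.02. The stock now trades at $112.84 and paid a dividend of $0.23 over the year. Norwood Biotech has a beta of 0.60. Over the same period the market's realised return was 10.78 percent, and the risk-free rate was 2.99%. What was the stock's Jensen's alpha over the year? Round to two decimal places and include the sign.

-1.01%

Realised HPR = (P1 + D1 − P0) / P0 = (112.84 + 0.23 − 106.02) / 106.02 = 7.05 / 106.02 = 6.6497%
MRP = 10.78% − 2.99% = 7.79%
CAPM required = R_f + β·MRP = 2.99% + 0.60 × 7.79% = 7.6640%
α = realised − required = 6.6497% − 7.6640% = -1.01%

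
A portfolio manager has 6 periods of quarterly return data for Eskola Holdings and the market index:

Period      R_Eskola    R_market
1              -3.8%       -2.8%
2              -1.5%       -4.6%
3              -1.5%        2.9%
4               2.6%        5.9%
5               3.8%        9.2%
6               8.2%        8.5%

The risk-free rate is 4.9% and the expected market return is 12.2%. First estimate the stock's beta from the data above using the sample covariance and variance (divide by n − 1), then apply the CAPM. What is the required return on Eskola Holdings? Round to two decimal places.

9.60%

Mean R_i = (-3.8 − 1.5 − 1.5 + 2.6 + 3.8 + 8.2) / 6 = 1.3000%
Mean R_m = (-2.8 − 4.6 + 2.9 + 5.9 + 9.2 + 8.5) / 6 = 3.1833%
Σ(R_i − R̄_i)(R_m − R̄_m) = 108.3600  ⇒  Cov = 108.3600 / 5 = 21.6720
Σ(R_m − R̄_m)² = 168.3083  ⇒  Var(R_m) = 168.3083 / 5 = 33.6617
β = Cov / Var(R_m) = 21.6720 / 33.6617 = 0.6438
MRP = 12.2% − 4.9% = 7.30%
E(R) = R_f + β × MRP = 4.9% + 0.6438 × 7.3% = 9.60%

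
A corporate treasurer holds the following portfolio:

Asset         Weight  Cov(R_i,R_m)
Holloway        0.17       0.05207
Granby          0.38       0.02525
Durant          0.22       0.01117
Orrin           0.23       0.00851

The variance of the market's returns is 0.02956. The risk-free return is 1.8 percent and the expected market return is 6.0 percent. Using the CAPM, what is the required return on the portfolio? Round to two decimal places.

5.05%

β_Holloway = 0.05207 / 0.02956 = 1.7615
β_Granby = 0.02525 / 0.02956 = 0.8542
β_Durant = 0.01117 / 0.02956 = 0.3779
β_Orrin = 0.00851 / 0.02956 = 0.2879
β_P = Σ w_i β_i = 0.17×1.7615 + 0.38×0.8542 + 0.22×0.3779 + 0.23×0.2879 = 0.7734
MRP = 6.0% − 1.8% = 4.20%
E(R_P) = R_f + β_P × MRP = 1.8% + 0.7734 × 4.2% = 5.05%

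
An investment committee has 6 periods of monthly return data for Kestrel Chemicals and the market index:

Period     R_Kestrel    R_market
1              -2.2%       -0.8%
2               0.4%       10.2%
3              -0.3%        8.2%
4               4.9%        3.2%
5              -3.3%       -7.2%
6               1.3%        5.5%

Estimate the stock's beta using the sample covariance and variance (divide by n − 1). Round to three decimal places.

Mean R_i = (-2.2 + 0.4 − 0.3 + 4.9 − 3.3 + 1.3) / 6 = 0.1333%
Mean R_m = (-0.8 + 10.2 + 8.2 + 3.2 − 7.2 + 5.5) / 6 = 3.1833%
Σ(R_i − R̄_i)(R_m − R̄_m) = 47.4233  ⇒  Cov = 47.4233 / 5 = 9.4847
Σ(R_m − R̄_m)² = 203.4483  ⇒  Var(R_m) = 203.4483 / 5 = 40.6897
β = Cov / Var(R_m) = 9.4847 / 40.6897 = 0.2331

0.233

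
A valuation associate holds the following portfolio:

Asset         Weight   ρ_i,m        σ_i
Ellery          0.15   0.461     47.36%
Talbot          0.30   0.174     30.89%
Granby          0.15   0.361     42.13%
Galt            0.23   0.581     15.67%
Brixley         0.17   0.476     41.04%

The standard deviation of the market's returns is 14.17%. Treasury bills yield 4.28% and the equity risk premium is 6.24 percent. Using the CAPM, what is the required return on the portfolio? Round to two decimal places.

β_Ellery = 0.461 × 47.36% / 14.17% = 1.5408
β_Talbot = 0.174 × 30.89% / 14.17% = 0.3793
β_Granby = 0.361 × 42.13% / 14.17% = 1.0733
β_Galt = 0.581 × 15.67% / 14.17% = 0.6425
β_Brixley = 0.476 × 41.04% / 14.17% = 1.3786
β_P = Σ w_i β_i = 0.15×1.5408 + 0.30×0.3793 + 0.15×1.0733 + 0.23×0.6425 + 0.17×1.3786 = 0.8880
E(R_P) = R_f + β_P × MRP = 4.28% + 0.8880 × 6.24% = 9.82%

9.82%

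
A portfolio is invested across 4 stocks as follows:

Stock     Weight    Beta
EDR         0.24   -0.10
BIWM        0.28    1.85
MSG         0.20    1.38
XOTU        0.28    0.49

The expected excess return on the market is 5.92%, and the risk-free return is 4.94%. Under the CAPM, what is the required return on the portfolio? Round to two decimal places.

β_P = Σ w_i β_i = 0.24×-0.10 + 0.28×1.85 + 0.20×1.38 + 0.28×0.49 = 0.9072
E(R_P) = R_f + β_P × MRP = 4.94% + 0.9072 × 5.92% = 10.31%

10.31%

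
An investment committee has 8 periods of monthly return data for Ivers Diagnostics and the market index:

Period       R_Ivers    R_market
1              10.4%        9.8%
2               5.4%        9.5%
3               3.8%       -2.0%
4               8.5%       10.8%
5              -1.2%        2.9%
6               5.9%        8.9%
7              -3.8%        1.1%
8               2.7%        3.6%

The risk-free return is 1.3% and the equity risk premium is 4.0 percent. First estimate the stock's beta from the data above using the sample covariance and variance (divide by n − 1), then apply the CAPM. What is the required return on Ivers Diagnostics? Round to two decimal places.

Mean R_i = (10.4 + 5.4 + 3.8 + 8.5 − 1.2 + 5.9 − 3.8 + 2.7) / 8 = 3.9625%
Mean R_m = (9.8 + 9.5 − 2.0 + 10.8 + 2.9 + 8.9 + 1.1 + 3.6) / 8 = 5.5750%
Σ(R_i − R̄_i)(R_m − R̄_m) = 115.2625  ⇒  Cov = 115.2625 / 7 = 16.4661
Σ(R_m − R̄_m)² = 160.0750  ⇒  Var(R_m) = 160.0750 / 7 = 22.8679
β = Cov / Var(R_m) = 16.4661 / 22.8679 = 0.7201
E(R) = R_f + β × MRP = 1.3% + 0.7201 × 4.0% = 4.18%

4.18%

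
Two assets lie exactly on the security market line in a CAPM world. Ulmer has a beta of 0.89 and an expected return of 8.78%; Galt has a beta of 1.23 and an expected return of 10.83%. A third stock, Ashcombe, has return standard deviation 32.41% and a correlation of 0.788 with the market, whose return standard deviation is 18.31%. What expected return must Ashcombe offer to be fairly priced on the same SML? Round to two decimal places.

MRP = (10.83% − 8.78%) / (1.23 − 0.89) = 6.0294%
R_f = 8.78% − 0.89 × 6.0294% = 3.4138%
β_Ashcombe = ρ·σ_i/σ_m = 0.788 × 32.41 / 18.31 = 1.3948
E(R_Ashcombe) = R_f + β × MRP = 3.4138% + 1.3948 × 6.0294% = 11.82%

11.82%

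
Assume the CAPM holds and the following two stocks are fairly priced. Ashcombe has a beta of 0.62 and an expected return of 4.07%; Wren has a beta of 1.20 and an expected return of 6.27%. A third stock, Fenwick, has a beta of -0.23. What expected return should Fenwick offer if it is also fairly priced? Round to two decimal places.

MRP (SML slope) = (6.27% − 4.07%) / (1.20 − 0.62) = 2.20% / 0.58 = 3.7931%
R_f (intercept) = 4.07% − 0.62 × 3.7931% = 1.7183%
E(R_Fenwick) = R_f + β × MRP = 1.7183% + -0.23 × 3.7931% = 0.85%

0.85%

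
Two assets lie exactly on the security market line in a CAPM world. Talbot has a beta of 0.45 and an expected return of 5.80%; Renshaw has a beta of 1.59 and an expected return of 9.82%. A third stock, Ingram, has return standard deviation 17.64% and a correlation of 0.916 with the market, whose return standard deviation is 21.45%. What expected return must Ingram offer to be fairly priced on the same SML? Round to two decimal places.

MRP = (9.82% − 5.80%) / (1.59 − 0.45) = 3.5263%
R_f = 5.80% − 0.45 × 3.5263% = 4.2132%
β_Ingram = ρ·σ_i/σ_m = 0.916 × 17.64 / 21.45 = 0.7533
E(R_Ingram) = R_f + β × MRP = 4.2132% + 0.7533 × 3.5263% = 6.87%

6.87%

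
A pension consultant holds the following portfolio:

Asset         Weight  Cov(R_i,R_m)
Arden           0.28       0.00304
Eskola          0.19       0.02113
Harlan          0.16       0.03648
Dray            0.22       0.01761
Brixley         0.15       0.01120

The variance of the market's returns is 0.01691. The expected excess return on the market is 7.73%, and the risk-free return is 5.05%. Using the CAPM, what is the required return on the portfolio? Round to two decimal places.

12.48%

β_Arden = 0.00304 / 0.01691 = 0.1798
β_Eskola = 0.02113 / 0.01691 = 1.2496
β_Harlan = 0.03648 / 0.01691 = 2.1573
β_Dray = 0.01761 / 0.01691 = 1.0414
β_Brixley = 0.01120 / 0.01691 = 0.6623
β_P = Σ w_i β_i = 0.28×0.1798 + 0.19×1.2496 + 0.16×2.1573 + 0.22×1.0414 + 0.15×0.6623 = 0.9614
E(R_P) = R_f + β_P × MRP = 5.05% + 0.9614 × 7.73% = 12.48%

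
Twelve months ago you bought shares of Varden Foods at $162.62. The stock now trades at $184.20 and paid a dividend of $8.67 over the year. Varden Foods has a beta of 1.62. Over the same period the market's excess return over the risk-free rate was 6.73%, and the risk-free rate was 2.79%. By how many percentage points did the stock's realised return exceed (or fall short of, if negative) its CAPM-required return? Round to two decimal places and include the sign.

+4.91%

Realised HPR = (P1 + D1 − P0) / P0 = (184.20 + 8.67 − 162.62) / 162.62 = 30.25 / 162.62 = 18.6016%
CAPM required = R_f + β·MRP = 2.79% + 1.62 × 6.73% = 13.6926%
α = realised − required = 18.6016% − 13.6926% = +4.91%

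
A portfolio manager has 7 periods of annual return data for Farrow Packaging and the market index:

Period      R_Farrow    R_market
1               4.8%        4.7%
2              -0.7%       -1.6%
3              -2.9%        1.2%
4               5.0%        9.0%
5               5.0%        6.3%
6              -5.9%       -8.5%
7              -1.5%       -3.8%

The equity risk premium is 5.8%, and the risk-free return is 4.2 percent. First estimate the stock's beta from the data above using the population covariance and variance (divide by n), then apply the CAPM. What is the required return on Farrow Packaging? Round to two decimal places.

Mean R_i = (4.8 − 0.7 − 2.9 + 5.0 + 5.0 − 5.9 − 1.5) / 7 = 0.5429%
Mean R_m = (4.7 − 1.6 + 1.2 + 9.0 + 6.3 − 8.5 − 3.8) / 7 = 1.0429%
Σ(R_i − R̄_i)(R_m − R̄_m) = 148.5871  ⇒  Cov = 148.5871 / 7 = 21.2267
Σ(R_m − R̄_m)² = 225.8571  ⇒  Var(R_m) = 225.8571 / 7 = 32.2653
β = Cov / Var(R_m) = 21.2267 / 32.2653 = 0.6579
E(R) = R_f + β × MRP = 4.2% + 0.6579 × 5.8% = 8.02%

8.02%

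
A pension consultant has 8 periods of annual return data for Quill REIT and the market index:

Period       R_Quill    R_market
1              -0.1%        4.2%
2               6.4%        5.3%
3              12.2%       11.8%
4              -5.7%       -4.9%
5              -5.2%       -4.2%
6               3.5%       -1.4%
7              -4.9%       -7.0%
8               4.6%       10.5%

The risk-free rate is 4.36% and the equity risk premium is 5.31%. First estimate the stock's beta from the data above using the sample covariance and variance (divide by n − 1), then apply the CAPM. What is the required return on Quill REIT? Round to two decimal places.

Mean R_i = (-0.1 + 6.4 + 12.2 − 5.7 − 5.2 + 3.5 − 4.9 + 4.6) / 8 = 1.3500%
Mean R_m = (4.2 + 5.3 + 11.8 − 4.9 − 4.2 − 1.4 − 7.0 + 10.5) / 8 = 1.7875%
Σ(R_i − R̄_i)(R_m − R̄_m) = 285.6250  ⇒  Cov = 285.6250 / 7 = 40.8036
Σ(R_m − R̄_m)² = 362.2688  ⇒  Var(R_m) = 362.2688 / 7 = 51.7527
β = Cov / Var(R_m) = 40.8036 / 51.7527 = 0.7884
E(R) = R_f + β × MRP = 4.36% + 0.7884 × 5.31% = 8.55%

8.55%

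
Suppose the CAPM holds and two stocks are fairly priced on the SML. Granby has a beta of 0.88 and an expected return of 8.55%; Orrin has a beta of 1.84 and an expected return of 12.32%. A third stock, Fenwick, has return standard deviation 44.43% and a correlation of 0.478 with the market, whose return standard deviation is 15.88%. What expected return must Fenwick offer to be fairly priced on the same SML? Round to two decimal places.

MRP = (12.32% − 8.55%) / (1.84 − 0.88) = 3.9271%
R_f = 8.55% − 0.88 × 3.9271% = 5.0942%
β_Fenwick = ρ·σ_i/σ_m = 0.478 × 44.43 / 15.88 = 1.3374
E(R_Fenwick) = R_f + β × MRP = 5.0942% + 1.3374 × 3.9271% = 10.35%

10.35%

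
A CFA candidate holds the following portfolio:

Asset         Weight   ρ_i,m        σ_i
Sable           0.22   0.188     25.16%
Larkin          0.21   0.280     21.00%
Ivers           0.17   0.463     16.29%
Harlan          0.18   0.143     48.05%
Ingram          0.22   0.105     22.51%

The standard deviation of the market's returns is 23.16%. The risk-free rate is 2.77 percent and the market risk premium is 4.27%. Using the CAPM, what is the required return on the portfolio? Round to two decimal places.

β_Sable = 0.188 × 25.16% / 23.16% = 0.2042
β_Larkin = 0.280 × 21.00% / 23.16% = 0.2539
β_Ivers = 0.463 × 16.29% / 23.16% = 0.3257
β_Harlan = 0.143 × 48.05% / 23.16% = 0.2967
β_Ingram = 0.105 × 22.51% / 23.16% = 0.1021
β_P = Σ w_i β_i = 0.22×0.2042 + 0.21×0.2539 + 0.17×0.3257 + 0.18×0.2967 + 0.22×0.1021 = 0.2295
E(R_P) = R_f + β_P × MRP = 2.77% + 0.2295 × 4.27% = 3.75%

3.75%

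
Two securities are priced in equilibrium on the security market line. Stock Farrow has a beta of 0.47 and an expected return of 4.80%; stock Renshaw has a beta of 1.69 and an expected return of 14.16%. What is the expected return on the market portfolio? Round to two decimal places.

Both satisfy E(R) = R_f + β·MRP, so the slope of the SML is
MRP = (14.16% − 4.80%) / (1.69 − 0.47) = 9.36% / 1.22 = 7.6721%
R_f = E(R_Farrow) − β_Farrow·MRP = 4.80% − 0.47 × 7.6721% = 1.1941%
E(R_m) = R_f + MRP = 1.1941% + 7.6721% = 8.87%

8.87%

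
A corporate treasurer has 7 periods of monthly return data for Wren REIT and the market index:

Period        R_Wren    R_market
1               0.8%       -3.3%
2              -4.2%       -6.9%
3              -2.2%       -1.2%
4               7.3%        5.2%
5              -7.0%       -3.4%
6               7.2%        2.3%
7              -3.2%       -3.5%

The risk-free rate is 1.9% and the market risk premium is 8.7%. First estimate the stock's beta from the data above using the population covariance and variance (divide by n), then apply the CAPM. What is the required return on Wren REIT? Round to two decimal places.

12.09%

Mean R_i = (0.8 − 4.2 − 2.2 + 7.3 − 7.0 + 7.2 − 3.2) / 7 = -0.1857%
Mean R_m = (-3.3 − 6.9 − 1.2 + 5.2 − 3.4 + 2.3 − 3.5) / 7 = -1.5429%
Σ(R_i − R̄_i)(R_m − R̄_m) = 116.4943  ⇒  Cov = 116.4943 / 7 = 16.6420
Σ(R_m − R̄_m)² = 99.4171  ⇒  Var(R_m) = 99.4171 / 7 = 14.2024
β = Cov / Var(R_m) = 16.6420 / 14.2024 = 1.1718
E(R) = R_f + β × MRP = 1.9% + 1.1718 × 8.7% = 12.09%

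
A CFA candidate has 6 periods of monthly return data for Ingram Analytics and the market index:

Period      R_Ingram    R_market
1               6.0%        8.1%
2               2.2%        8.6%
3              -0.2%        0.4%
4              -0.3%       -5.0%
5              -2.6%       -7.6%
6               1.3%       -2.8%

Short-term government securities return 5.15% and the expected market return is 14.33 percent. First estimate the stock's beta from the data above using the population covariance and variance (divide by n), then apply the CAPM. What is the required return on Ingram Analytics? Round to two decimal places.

8.47%

Mean R_i = (6.0 + 2.2 − 0.2 − 0.3 − 2.6 + 1.3) / 6 = 1.0667%
Mean R_m = (8.1 + 8.6 + 0.4 − 5.0 − 7.6 − 2.8) / 6 = 0.2833%
Σ(R_i − R̄_i)(R_m − R̄_m) = 83.2467  ⇒  Cov = 83.2467 / 6 = 13.8745
Σ(R_m − R̄_m)² = 229.8483  ⇒  Var(R_m) = 229.8483 / 6 = 38.3081
β = Cov / Var(R_m) = 13.8745 / 38.3081 = 0.3622
MRP = 14.33% − 5.15% = 9.18%
E(R) = R_f + β × MRP = 5.15% + 0.3622 × 9.18% = 8.47%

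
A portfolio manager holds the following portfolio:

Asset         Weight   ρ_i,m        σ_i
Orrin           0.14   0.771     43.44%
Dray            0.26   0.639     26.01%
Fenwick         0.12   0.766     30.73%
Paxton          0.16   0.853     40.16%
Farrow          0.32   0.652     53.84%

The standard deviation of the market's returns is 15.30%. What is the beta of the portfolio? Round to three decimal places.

β_Orrin = 0.771 × 43.44% / 15.30% = 2.1890
β_Dray = 0.639 × 26.01% / 15.30% = 1.0863
β_Fenwick = 0.766 × 30.73% / 15.30% = 1.5385
β_Paxton = 0.853 × 40.16% / 15.30% = 2.2390
β_Farrow = 0.652 × 53.84% / 15.30% = 2.2944
β_P = Σ w_i β_i = 0.14×2.1890 + 0.26×1.0863 + 0.12×1.5385 + 0.16×2.2390 + 0.32×2.2944 = 1.8660

1.866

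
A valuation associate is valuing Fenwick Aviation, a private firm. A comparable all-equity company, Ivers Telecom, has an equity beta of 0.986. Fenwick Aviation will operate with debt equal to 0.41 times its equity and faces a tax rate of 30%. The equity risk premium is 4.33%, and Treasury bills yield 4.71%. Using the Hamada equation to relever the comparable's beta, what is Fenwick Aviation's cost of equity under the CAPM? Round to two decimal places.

10.20%

β_L = β_U × [1 + (1 − t)(D/E)] = 0.986 × [1 + (1 − 0.30) × 0.41]
    = 0.986 × [1 + 0.70 × 0.41] = 0.986 × 1.2870 = 1.2690
E(R) = R_f + β_L × MRP = 4.71% + 1.2690 × 4.33% = 10.20%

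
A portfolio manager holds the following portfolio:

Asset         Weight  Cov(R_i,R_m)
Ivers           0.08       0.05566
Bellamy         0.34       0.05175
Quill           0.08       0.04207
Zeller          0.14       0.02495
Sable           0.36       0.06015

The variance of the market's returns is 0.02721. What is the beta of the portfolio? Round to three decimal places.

β_Ivers = 0.05566 / 0.02721 = 2.0456
β_Bellamy = 0.05175 / 0.02721 = 1.9019
β_Quill = 0.04207 / 0.02721 = 1.5461
β_Zeller = 0.02495 / 0.02721 = 0.9169
β_Sable = 0.06015 / 0.02721 = 2.2106
β_P = Σ w_i β_i = 0.08×2.0456 + 0.34×1.9019 + 0.08×1.5461 + 0.14×0.9169 + 0.36×2.2106 = 1.8582

1.858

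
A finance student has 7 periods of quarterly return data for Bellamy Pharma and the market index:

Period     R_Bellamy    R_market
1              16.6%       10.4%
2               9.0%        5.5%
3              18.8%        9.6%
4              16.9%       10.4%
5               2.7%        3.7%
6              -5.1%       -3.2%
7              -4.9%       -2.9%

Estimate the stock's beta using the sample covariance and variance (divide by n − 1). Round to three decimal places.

Mean R_i = (16.6 + 9.0 + 18.8 + 16.9 + 2.7 − 5.1 − 4.9) / 7 = 7.7143%
Mean R_m = (10.4 + 5.5 + 9.6 + 10.4 + 3.7 − 3.2 − 2.9) / 7 = 4.7857%
Σ(R_i − R̄_i)(R_m − R̄_m) = 360.4714  ⇒  Cov = 360.4714 / 6 = 60.0786
Σ(R_m − R̄_m)² = 210.7486  ⇒  Var(R_m) = 210.7486 / 6 = 35.1248
β = Cov / Var(R_m) = 60.0786 / 35.1248 = 1.7104

1.710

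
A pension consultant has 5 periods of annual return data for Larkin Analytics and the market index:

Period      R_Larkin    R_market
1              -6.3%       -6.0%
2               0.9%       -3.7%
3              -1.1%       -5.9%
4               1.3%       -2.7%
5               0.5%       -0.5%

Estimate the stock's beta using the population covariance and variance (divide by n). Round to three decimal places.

0.915

Mean R_i = (-6.3 + 0.9 − 1.1 + 1.3 + 0.5) / 5 = -0.9400%
Mean R_m = (-6.0 − 3.7 − 5.9 − 2.7 − 0.5) / 5 = -3.7600%
Σ(R_i − R̄_i)(R_m − R̄_m) = 19.5280  ⇒  Cov = 19.5280 / 5 = 3.9056
Σ(R_m − R̄_m)² = 21.3520  ⇒  Var(R_m) = 21.3520 / 5 = 4.2704
β = Cov / Var(R_m) = 3.9056 / 4.2704 = 0.9146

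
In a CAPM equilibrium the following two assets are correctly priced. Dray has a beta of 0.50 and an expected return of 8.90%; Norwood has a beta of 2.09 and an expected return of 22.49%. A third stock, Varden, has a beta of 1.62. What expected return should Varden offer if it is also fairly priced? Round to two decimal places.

MRP (SML slope) = (22.49% − 8.90%) / (2.09 − 0.50) = 13.59% / 1.59 = 8.5472%
R_f (intercept) = 8.90% − 0.50 × 8.5472% = 4.6264%
E(R_Varden) = R_f + β × MRP = 4.6264% + 1.62 × 8.5472% = 18.47%

18.47%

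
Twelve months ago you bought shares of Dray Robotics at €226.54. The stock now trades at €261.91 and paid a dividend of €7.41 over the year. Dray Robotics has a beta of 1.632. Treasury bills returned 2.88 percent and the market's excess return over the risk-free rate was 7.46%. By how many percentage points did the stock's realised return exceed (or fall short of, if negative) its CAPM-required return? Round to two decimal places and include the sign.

+3.83%

Realised HPR = (P1 + D1 − P0) / P0 = (261.91 + 7.41 − 226.54) / 226.54 = 42.78 / 226.54 = 18.8841%
CAPM required = R_f + β·MRP = 2.88% + 1.632 × 7.46% = 15.05472%
α = realised − required = 18.8841% − 15.05472% = +3.83%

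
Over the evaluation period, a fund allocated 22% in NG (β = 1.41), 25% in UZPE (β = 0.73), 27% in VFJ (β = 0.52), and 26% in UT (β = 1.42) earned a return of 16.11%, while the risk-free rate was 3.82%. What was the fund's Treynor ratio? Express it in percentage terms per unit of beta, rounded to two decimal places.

β_P = 0.22×1.41 + 0.25×0.73 + 0.27×0.52 + 0.26×1.42 = 1.0023
Treynor = (R_P − R_f) / β_P = (16.11% − 3.82%) / 1.0023 = 12.29% / 1.0023 = 12.26%

12.26%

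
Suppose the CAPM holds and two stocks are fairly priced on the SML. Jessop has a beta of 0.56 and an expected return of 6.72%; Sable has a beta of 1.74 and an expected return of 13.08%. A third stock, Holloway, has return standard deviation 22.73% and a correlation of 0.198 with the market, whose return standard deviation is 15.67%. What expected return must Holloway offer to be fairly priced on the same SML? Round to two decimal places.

MRP = (13.08% − 6.72%) / (1.74 − 0.56) = 5.3898%
R_f = 6.72% − 0.56 × 5.3898% = 3.7017%
β_Holloway = ρ·σ_i/σ_m = 0.198 × 22.73 / 15.67 = 0.2872
E(R_Holloway) = R_f + β × MRP = 3.7017% + 0.2872 × 5.3898% = 5.25%

5.25%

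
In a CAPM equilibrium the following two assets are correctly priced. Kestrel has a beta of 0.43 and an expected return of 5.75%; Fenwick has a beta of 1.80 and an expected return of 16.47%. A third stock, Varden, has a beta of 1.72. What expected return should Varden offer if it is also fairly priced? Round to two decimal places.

MRP (SML slope) = (16.47% − 5.75%) / (1.80 − 0.43) = 10.72% / 1.37 = 7.8248%
R_f (intercept) = 5.75% − 0.43 × 7.8248% = 2.3853%
E(R_Varden) = R_f + β × MRP = 2.3853% + 1.72 × 7.8248% = 15.84%

15.84%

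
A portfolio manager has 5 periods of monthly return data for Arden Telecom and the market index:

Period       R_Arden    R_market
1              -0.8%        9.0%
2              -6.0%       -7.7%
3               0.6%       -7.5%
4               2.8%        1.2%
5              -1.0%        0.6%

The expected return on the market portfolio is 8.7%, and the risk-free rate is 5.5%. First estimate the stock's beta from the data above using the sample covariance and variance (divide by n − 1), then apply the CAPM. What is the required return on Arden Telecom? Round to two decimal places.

6.05%

Mean R_i = (-0.8 − 6.0 + 0.6 + 2.8 − 1.0) / 5 = -0.8800%
Mean R_m = (9.0 − 7.7 − 7.5 + 1.2 + 0.6) / 5 = -0.8800%
Σ(R_i − R̄_i)(R_m − R̄_m) = 33.3880  ⇒  Cov = 33.3880 / 4 = 8.3470
Σ(R_m − R̄_m)² = 194.4680  ⇒  Var(R_m) = 194.4680 / 4 = 48.6170
β = Cov / Var(R_m) = 8.3470 / 48.6170 = 0.1717
MRP = 8.7% − 5.5% = 3.20%
E(R) = R_f + β × MRP = 5.5% + 0.1717 × 3.2% = 6.05%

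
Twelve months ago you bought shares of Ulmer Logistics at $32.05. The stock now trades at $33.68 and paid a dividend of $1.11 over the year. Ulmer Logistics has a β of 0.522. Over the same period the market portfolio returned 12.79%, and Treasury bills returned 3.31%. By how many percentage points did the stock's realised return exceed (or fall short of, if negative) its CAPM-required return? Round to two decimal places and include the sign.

Realised HPR = (P1 + D1 − P0) / P0 = (33.68 + 1.11 − 32.05) / 32.05 = 2.74 / 32.05 = 8.5491%
MRP = 12.79% − 3.31% = 9.48%
CAPM required = R_f + β·MRP = 3.31% + 0.522 × 9.48% = 8.25856%
α = realised − required = 8.5491% − 8.25856% = +0.29%

+0.29%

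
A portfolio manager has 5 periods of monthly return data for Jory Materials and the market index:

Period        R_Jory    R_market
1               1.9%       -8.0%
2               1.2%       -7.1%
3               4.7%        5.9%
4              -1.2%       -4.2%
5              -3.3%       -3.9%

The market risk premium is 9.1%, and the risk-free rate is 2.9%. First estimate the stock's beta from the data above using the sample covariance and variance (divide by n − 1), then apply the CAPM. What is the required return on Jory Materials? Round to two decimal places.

Mean R_i = (1.9 + 1.2 + 4.7 − 1.2 − 3.3) / 5 = 0.6600%
Mean R_m = (-8.0 − 7.1 + 5.9 − 4.2 − 3.9) / 5 = -3.4600%
Σ(R_i − R̄_i)(R_m − R̄_m) = 33.3380  ⇒  Cov = 33.3380 / 4 = 8.3345
Σ(R_m − R̄_m)² = 122.2120  ⇒  Var(R_m) = 122.2120 / 4 = 30.5530
β = Cov / Var(R_m) = 8.3345 / 30.5530 = 0.2728
E(R) = R_f + β × MRP = 2.9% + 0.2728 × 9.1% = 5.38%

5.38%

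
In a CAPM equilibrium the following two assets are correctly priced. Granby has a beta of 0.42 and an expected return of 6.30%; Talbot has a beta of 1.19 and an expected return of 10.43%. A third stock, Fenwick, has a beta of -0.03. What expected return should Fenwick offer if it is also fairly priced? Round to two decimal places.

3.89%

MRP (SML slope) = (10.43% − 6.30%) / (1.19 − 0.42) = 4.13% / 0.77 = 5.3636%
R_f (intercept) = 6.30% − 0.42 × 5.3636% = 4.0473%
E(R_Fenwick) = R_f + β × MRP = 4.0473% + -0.03 × 5.3636% = 3.89%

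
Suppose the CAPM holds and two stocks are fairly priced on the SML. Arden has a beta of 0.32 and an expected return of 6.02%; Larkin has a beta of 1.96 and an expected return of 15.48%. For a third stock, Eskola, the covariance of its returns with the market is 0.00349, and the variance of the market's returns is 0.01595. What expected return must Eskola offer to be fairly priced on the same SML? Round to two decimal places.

5.44%

MRP = (15.48% − 6.02%) / (1.96 − 0.32) = 5.7683%
R_f = 6.02% − 0.32 × 5.7683% = 4.1741%
β_Eskola = Cov / Var(R_m) = 0.00349 / 0.01595 = 0.2188
E(R_Eskola) = R_f + β × MRP = 4.1741% + 0.2188 × 5.7683% = 5.44%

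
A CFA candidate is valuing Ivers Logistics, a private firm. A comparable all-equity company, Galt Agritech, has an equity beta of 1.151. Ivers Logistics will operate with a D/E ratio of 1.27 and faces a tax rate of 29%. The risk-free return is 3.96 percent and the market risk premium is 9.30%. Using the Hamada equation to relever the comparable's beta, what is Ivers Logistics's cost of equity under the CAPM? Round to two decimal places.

24.32%

β_L = β_U × [1 + (1 − t)(D/E)] = 1.151 × [1 + (1 − 0.29) × 1.27]
    = 1.151 × [1 + 0.71 × 1.27] = 1.151 × 1.9017 = 2.1889
E(R) = R_f + β_L × MRP = 3.96% + 2.1889 × 9.30% = 24.32%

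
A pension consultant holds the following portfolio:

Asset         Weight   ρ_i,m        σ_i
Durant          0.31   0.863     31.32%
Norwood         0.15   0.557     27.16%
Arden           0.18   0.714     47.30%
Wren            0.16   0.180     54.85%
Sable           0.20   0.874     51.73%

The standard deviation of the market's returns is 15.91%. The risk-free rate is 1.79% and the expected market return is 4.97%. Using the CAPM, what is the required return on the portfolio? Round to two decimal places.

7.26%

β_Durant = 0.863 × 31.32% / 15.91% = 1.6989
β_Norwood = 0.557 × 27.16% / 15.91% = 0.9509
β_Arden = 0.714 × 47.30% / 15.91% = 2.1227
β_Wren = 0.180 × 54.85% / 15.91% = 0.6206
β_Sable = 0.874 × 51.73% / 15.91% = 2.8417
β_P = Σ w_i β_i = 0.31×1.6989 + 0.15×0.9509 + 0.18×2.1227 + 0.16×0.6206 + 0.20×2.8417 = 1.7190
MRP = 4.97% − 1.79% = 3.18%
E(R_P) = R_f + β_P × MRP = 1.79% + 1.7190 × 3.18% = 7.26%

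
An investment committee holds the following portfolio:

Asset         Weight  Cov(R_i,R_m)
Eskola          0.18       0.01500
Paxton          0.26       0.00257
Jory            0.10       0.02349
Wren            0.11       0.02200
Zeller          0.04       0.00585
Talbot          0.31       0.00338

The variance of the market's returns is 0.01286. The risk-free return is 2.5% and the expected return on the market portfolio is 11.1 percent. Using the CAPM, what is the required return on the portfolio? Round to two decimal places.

8.80%

β_Eskola = 0.01500 / 0.01286 = 1.1664
β_Paxton = 0.00257 / 0.01286 = 0.1998
β_Jory = 0.02349 / 0.01286 = 1.8266
β_Wren = 0.02200 / 0.01286 = 1.7107
β_Zeller = 0.00585 / 0.01286 = 0.4549
β_Talbot = 0.00338 / 0.01286 = 0.2628
β_P = Σ w_i β_i = 0.18×1.1664 + 0.26×0.1998 + 0.10×1.8266 + 0.11×1.7107 + 0.04×0.4549 + 0.31×0.2628 = 0.7324
MRP = 11.1% − 2.5% = 8.60%
E(R_P) = R_f + β_P × MRP = 2.5% + 0.7324 × 8.6% = 8.80%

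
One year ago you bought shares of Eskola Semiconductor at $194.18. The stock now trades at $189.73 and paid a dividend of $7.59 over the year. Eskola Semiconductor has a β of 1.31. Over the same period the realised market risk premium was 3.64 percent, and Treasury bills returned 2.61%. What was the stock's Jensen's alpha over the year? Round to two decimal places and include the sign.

Realised HPR = (P1 + D1 − P0) / P0 = (189.73 + 7.59 − 194.18) / 194.18 = 3.14 / 194.18 = 1.6171%
CAPM required = R_f + β·MRP = 2.61% + 1.31 × 3.64% = 7.3784%
α = realised − required = 1.6171% − 7.3784% = -5.76%

-5.76%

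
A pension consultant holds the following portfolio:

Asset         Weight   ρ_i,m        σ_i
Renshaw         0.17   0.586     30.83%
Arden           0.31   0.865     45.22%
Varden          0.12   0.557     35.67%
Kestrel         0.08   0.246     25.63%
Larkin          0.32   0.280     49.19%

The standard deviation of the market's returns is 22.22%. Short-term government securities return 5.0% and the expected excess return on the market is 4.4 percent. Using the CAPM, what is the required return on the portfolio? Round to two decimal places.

β_Renshaw = 0.586 × 30.83% / 22.22% = 0.8131
β_Arden = 0.865 × 45.22% / 22.22% = 1.7604
β_Varden = 0.557 × 35.67% / 22.22% = 0.8942
β_Kestrel = 0.246 × 25.63% / 22.22% = 0.2838
β_Larkin = 0.280 × 49.19% / 22.22% = 0.6199
β_P = Σ w_i β_i = 0.17×0.8131 + 0.31×1.7604 + 0.12×0.8942 + 0.08×0.2838 + 0.32×0.6199 = 1.0123
E(R_P) = R_f + β_P × MRP = 5.0% + 1.0123 × 4.4% = 9.45%

9.45%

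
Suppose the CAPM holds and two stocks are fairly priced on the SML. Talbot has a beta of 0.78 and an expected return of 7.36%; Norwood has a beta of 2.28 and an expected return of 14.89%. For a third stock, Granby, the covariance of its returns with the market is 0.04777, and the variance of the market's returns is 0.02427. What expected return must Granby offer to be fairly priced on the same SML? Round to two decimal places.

MRP = (14.89% − 7.36%) / (2.28 − 0.78) = 5.0200%
R_f = 7.36% − 0.78 × 5.0200% = 3.4444%
β_Granby = Cov / Var(R_m) = 0.04777 / 0.02427 = 1.9683
E(R_Granby) = R_f + β × MRP = 3.4444% + 1.9683 × 5.0200% = 13.33%

13.33%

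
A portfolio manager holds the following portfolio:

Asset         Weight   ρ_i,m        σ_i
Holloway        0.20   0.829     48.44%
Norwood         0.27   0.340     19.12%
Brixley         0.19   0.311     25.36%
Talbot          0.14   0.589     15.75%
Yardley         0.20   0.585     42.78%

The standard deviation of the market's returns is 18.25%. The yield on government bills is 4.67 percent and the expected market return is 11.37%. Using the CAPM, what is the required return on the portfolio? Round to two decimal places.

11.13%

β_Holloway = 0.829 × 48.44% / 18.25% = 2.2004
β_Norwood = 0.340 × 19.12% / 18.25% = 0.3562
β_Brixley = 0.311 × 25.36% / 18.25% = 0.4322
β_Talbot = 0.589 × 15.75% / 18.25% = 0.5083
β_Yardley = 0.585 × 42.78% / 18.25% = 1.3713
β_P = Σ w_i β_i = 0.20×2.2004 + 0.27×0.3562 + 0.19×0.4322 + 0.14×0.5083 + 0.20×1.3713 = 0.9638
MRP = 11.37% − 4.67% = 6.70%
E(R_P) = R_f + β_P × MRP = 4.67% + 0.9638 × 6.70% = 11.13%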